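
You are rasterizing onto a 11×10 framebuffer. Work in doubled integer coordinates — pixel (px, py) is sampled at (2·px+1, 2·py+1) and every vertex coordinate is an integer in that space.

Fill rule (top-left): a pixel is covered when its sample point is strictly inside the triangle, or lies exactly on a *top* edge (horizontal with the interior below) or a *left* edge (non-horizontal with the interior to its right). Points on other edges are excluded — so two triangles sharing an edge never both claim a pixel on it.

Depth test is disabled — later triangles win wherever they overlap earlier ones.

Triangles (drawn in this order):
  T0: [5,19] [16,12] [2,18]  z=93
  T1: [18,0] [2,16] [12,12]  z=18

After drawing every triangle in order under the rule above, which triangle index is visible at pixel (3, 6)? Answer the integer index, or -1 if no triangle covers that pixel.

T0:
  2·area = 32  (B↔C swapped to make it positive)
  edge (5, 19)→(2, 18): d=(-3,-1) top-left  bias=+0
  edge (2, 18)→(16, 12): d=(14,-6) top-left  bias=+0
  edge (16, 12)→(5, 19): d=(-11,7) right/bottom  bias=-1
    (4,7)@(9, 15): e=[16,0,16] → █  [on edge]
    (5,7)@(11, 15): e=[18,12,2] → █
    (6,7)@(13, 15): e=[20,24,-12] → ·
    (2,8)@(5, 17): e=[6,4,22] → █
    (3,8)@(7, 17): e=[8,16,8] → █
    (4,8)@(9, 17): e=[10,28,-6] → ·
    (5,8)@(11, 17): e=[12,40,-20] → ·
    (2,9)@(5, 19): e=[0,32,0] → ·  [on edge]
    (3,9)@(7, 19): e=[2,44,-14] → ·
  covered (4 px):
    · · · · · · · · · · ·
    · · · · · · · · · · ·
    · · · · · · · · · · ·
    · · · · · · · · · · ·
    · · · · · · · · · · ·
    · · · · · · · · · · ·
    · · · · · · · · · · ·
    · · · · █ █ · · · · ·
    · · █ █ · · · · · · ·
    · · · · · · · · · · ·
T1:
  2·area = 96  (B↔C swapped to make it positive)
  edge (18, 0)→(12, 12): d=(-6,12) right/bottom  bias=-1
  edge (12, 12)→(2, 16): d=(-10,4) right/bottom  bias=-1
  edge (2, 16)→(18, 0): d=(16,-16) top-left  bias=+0
    (8,0)@(17, 1): e=[6,90,0] → █  [on edge]
    (9,0)@(19, 1): e=[-18,82,32] → ·
    (7,1)@(15, 3): e=[18,78,0] → █  [on edge]
    (8,1)@(17, 3): e=[-6,70,32] → ·
    (6,2)@(13, 5): e=[30,66,0] → █  [on edge]
    (8,2)@(17, 5): e=[-18,50,64] → ·
    (5,3)@(11, 7): e=[42,54,0] → █  [on edge]
    (7,3)@(15, 7): e=[-6,38,64] → ·
    (4,4)@(9, 9): e=[54,42,0] → █  [on edge]
    (7,4)@(15, 9): e=[-18,18,96] → ·
    (3,5)@(7, 11): e=[66,30,0] → █  [on edge]
    (6,5)@(13, 11): e=[-6,6,96] → ·
    (2,6)@(5, 13): e=[78,18,0] → █  [on edge]
    (1,7)@(3, 15): e=[90,6,0] → █  [on edge]
    (0,8)@(1, 17): e=[102,-6,0] → ·  [on edge]
  covered (16 px):
    · · · · · · · · █ · ·
    · · · · · · · █ · · ·
    · · · · · · █ █ · · ·
    · · · · · █ █ · · · ·
    · · · · █ █ █ · · · ·
    · · · █ █ █ · · · · ·
    · · █ █ █ · · · · · ·
    · █ · · · · · · · · ·
    · · · · · · · · · · ·
    · · · · · · · · · · ·

Z-buffer (winner per pixel, '.' = empty):
  . . . . . . . . 1 . .
  . . . . . . . 1 . . .
  . . . . . . 1 1 . . .
  . . . . . 1 1 . . . .
  . . . . 1 1 1 . . . .
  . . . 1 1 1 . . . . .
  . . 1 1 1 . . . . . .
  . 1 . . 0 0 . . . . .
  . . 0 0 . . . . . . .
  . . . . . . . . . . .

Answer: 1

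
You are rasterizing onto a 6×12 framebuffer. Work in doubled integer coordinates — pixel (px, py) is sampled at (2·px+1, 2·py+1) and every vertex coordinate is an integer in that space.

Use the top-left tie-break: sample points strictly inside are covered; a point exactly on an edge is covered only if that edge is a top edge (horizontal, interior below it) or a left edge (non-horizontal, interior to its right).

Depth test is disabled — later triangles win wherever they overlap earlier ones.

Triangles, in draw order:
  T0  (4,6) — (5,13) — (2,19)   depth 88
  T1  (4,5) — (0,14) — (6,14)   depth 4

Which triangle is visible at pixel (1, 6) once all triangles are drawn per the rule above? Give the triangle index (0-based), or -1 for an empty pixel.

T0:
  2·area = 27
  edge (4, 6)→(5, 13): d=(1,7) right/bottom  bias=-1
  edge (5, 13)→(2, 19): d=(-3,6) right/bottom  bias=-1
  edge (2, 19)→(4, 6): d=(2,-13) top-left  bias=+0
    (5,0)@(11, 1): e=[-54,0,81] → ·  [on edge]
    (4,2)@(9, 5): e=[-36,0,63] → ·  [on edge]
    (3,4)@(7, 9): e=[-18,0,45] → ·  [on edge]
    (1,6)@(3, 13): e=[14,12,1] → #
    (2,6)@(5, 13): e=[0,0,27] → ·  [on edge]
    (1,7)@(3, 15): e=[16,6,5] → #
    (2,7)@(5, 15): e=[2,-6,31] → ·
    (1,8)@(3, 17): e=[18,0,9] → ·  [on edge]
    (0,10)@(1, 21): e=[36,0,-9] → ·  [on edge]
  covered (2 px):
    · · · · · ·
    · · · · · ·
    · · · · · ·
    · · · · · ·
    · · · · · ·
    · · · · · ·
    · # · · · ·
    · # · · · ·
    · · · · · ·
    · · · · · ·
    · · · · · ·
    · · · · · ·
T1:
  2·area = 54  (B↔C swapped to make it positive)
  edge (4, 5)→(6, 14): d=(2,9) right/bottom  bias=-1
  edge (6, 14)→(0, 14): d=(-6,0) right/bottom  bias=-1
  edge (0, 14)→(4, 5): d=(4,-9) top-left  bias=+0
    (1,4)@(3, 9): e=[17,30,7] → #
    (2,4)@(5, 9): e=[-1,30,25] → ·
    (1,5)@(3, 11): e=[21,18,15] → #
    (2,5)@(5, 11): e=[3,18,33] → #
    (3,5)@(7, 11): e=[-15,18,51] → ·
    (0,6)@(1, 13): e=[43,6,5] → #
    (3,6)@(7, 13): e=[-11,6,59] → ·
    (0,7)@(1, 15): e=[47,-6,13] → ·
    (1,7)@(3, 15): e=[29,-6,31] → ·
    (2,7)@(5, 15): e=[11,-6,49] → ·
  covered (6 px):
    · · · · · ·
    · · · · · ·
    · · · · · ·
    · · · · · ·
    · # · · · ·
    · # # · · ·
    # # # · · ·
    · · · · · ·
    · · · · · ·
    · · · · · ·
    · · · · · ·
    · · · · · ·

Z-buffer (winner per pixel, '.' = empty):
  . . . . . .
  . . . . . .
  . . . . . .
  . . . . . .
  . 1 . . . .
  . 1 1 . . .
  1 1 1 . . .
  . 0 . . . .
  . . . . . .
  . . . . . .
  . . . . . .
  . . . . . .

Answer: 1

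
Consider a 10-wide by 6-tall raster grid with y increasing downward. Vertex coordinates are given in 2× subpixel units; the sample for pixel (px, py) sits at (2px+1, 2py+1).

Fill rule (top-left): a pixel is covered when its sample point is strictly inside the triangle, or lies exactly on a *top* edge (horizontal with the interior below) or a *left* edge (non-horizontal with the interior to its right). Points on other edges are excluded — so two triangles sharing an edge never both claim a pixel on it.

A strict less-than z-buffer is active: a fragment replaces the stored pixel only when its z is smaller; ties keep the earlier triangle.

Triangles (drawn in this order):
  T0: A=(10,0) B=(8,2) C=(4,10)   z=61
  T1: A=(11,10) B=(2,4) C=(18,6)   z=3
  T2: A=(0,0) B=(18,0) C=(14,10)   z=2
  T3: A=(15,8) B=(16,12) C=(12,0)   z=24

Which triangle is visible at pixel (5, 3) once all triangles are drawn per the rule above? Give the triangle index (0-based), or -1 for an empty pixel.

T0:
  2·area = 8  (B↔C swapped to make it positive)
  edge (10, 0)→(4, 10): d=(-6,10) right/bottom  bias=-1
  edge (4, 10)→(8, 2): d=(4,-8) top-left  bias=+0
  edge (8, 2)→(10, 0): d=(2,-2) top-left  bias=+0
    (4,0)@(9, 1): e=[4,4,0] → #  [on edge]
    (5,0)@(11, 1): e=[-16,20,4] → ·
    (3,1)@(7, 3): e=[12,-4,0] → ·  [on edge]
    (4,1)@(9, 3): e=[-8,12,4] → ·
    (2,2)@(5, 5): e=[20,-12,0] → ·  [on edge]
    (3,2)@(7, 5): e=[0,4,4] → ·  [on edge]
    (1,3)@(3, 7): e=[28,-20,0] → ·  [on edge]
    (0,4)@(1, 9): e=[36,-28,0] → ·  [on edge]
  covered (1 px):
    · · · · # · · · · ·
    · · · · · · · · · ·
    · · · · · · · · · ·
    · · · · · · · · · ·
    · · · · · · · · · ·
    · · · · · · · · · ·
T1:
  2·area = 78
  edge (11, 10)→(2, 4): d=(-9,-6) top-left  bias=+0
  edge (2, 4)→(18, 6): d=(16,2) right/bottom  bias=-1
  edge (18, 6)→(11, 10): d=(-7,4) right/bottom  bias=-1
    (2,2)@(5, 5): e=[9,10,59] → #
    (3,2)@(7, 5): e=[21,6,51] → #
    (4,2)@(9, 5): e=[33,2,43] → #
    (5,2)@(11, 5): e=[45,-2,35] → ·
    (2,3)@(5, 7): e=[-9,42,45] → ·
    (3,3)@(7, 7): e=[3,38,37] → #
    (5,3)@(11, 7): e=[27,30,21] → #
    (6,3)@(13, 7): e=[39,26,13] → #
    (7,3)@(15, 7): e=[51,22,5] → #
    (8,3)@(17, 7): e=[63,18,-3] → ·
    (3,4)@(7, 9): e=[-15,70,23] → ·
    (4,4)@(9, 9): e=[-3,66,15] → ·
  covered (9 px):
    · · · · · · · · · ·
    · · · · · · · · · ·
    · · # # # · · · · ·
    · · · # # # # # · ·
    · · · · · # · · · ·
    · · · · · · · · · ·
T2:
  2·area = 180
  edge (0, 0)→(18, 0): d=(18,0) top-left  bias=+0
  edge (18, 0)→(14, 10): d=(-4,10) right/bottom  bias=-1
  edge (14, 10)→(0, 0): d=(-14,-10) top-left  bias=+0
    (1,0)@(3, 1): e=[18,146,16] → #
    (2,0)@(5, 1): e=[18,126,36] → #
    (3,0)@(7, 1): e=[18,106,56] → #
    (4,0)@(9, 1): e=[18,86,76] → #
    (5,0)@(11, 1): e=[18,66,96] → #
    (6,0)@(13, 1): e=[18,46,116] → #
    (7,0)@(15, 1): e=[18,26,136] → #
    (8,0)@(17, 1): e=[18,6,156] → #
    (9,0)@(19, 1): e=[18,-14,176] → ·
    (1,1)@(3, 3): e=[54,138,-12] → ·
    (2,1)@(5, 3): e=[54,118,8] → #
    (8,1)@(17, 3): e=[54,-2,128] → ·
    (3,2)@(7, 5): e=[90,90,0] → #  [on edge]
  covered (23 px):
    · # # # # # # # # ·
    · · # # # # # # · ·
    · · · # # # # # · ·
    · · · · · # # # · ·
    · · · · · · # · · ·
    · · · · · · · · · ·
T3:
  2·area = 4
  edge (15, 8)→(16, 12): d=(1,4) right/bottom  bias=-1
  edge (16, 12)→(12, 0): d=(-4,-12) top-left  bias=+0
  edge (12, 0)→(15, 8): d=(3,8) right/bottom  bias=-1
    (6,1)@(13, 3): e=[3,0,1] → #  [on edge]
    (7,1)@(15, 3): e=[-5,24,-15] → ·
    (6,2)@(13, 5): e=[5,-8,7] → ·
    (7,4)@(15, 9): e=[1,0,3] → #  [on edge]
    (8,4)@(17, 9): e=[-7,24,-13] → ·
    (7,5)@(15, 11): e=[3,-8,9] → ·
  covered (2 px):
    · · · · · · · · · ·
    · · · · · · # · · ·
    · · · · · · · · · ·
    · · · · · · · · · ·
    · · · · · · · # · ·
    · · · · · · · · · ·

Z-buffer (winner per pixel, '.' = empty):
  . 2 2 2 2 2 2 2 2 .
  . . 2 2 2 2 2 2 . .
  . . 1 2 2 2 2 2 . .
  . . . 1 1 2 2 2 . .
  . . . . . 1 2 3 . .
  . . . . . . . . . .

Answer: 2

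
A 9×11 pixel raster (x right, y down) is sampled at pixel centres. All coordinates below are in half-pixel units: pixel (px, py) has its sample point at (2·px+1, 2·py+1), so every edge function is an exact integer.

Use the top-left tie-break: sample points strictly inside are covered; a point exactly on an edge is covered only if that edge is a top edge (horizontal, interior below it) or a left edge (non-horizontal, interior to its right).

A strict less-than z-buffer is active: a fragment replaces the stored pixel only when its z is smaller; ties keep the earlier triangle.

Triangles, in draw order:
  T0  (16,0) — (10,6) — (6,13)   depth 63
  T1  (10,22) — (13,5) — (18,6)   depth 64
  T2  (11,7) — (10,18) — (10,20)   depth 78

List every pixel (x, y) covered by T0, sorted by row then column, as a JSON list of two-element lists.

T0:
  2·area = 18  (B↔C swapped to make it positive)
  edge (16, 0)→(6, 13): d=(-10,13) right/bottom  bias=-1
  edge (6, 13)→(10, 6): d=(4,-7) top-left  bias=+0
  edge (10, 6)→(16, 0): d=(6,-6) top-left  bias=+0
    (7,0)@(15, 1): e=[3,15,0] → X  [on edge]
    (8,0)@(17, 1): e=[-23,29,12] → .
    (6,1)@(13, 3): e=[9,9,0] → X  [on edge]
    (7,1)@(15, 3): e=[-17,23,12] → .
    (5,2)@(11, 5): e=[15,3,0] → X  [on edge]
    (6,2)@(13, 5): e=[-11,17,12] → .
    (4,3)@(9, 7): e=[21,-3,0] → .  [on edge]
    (5,3)@(11, 7): e=[-5,11,12] → .
    (3,4)@(7, 9): e=[27,-9,0] → .  [on edge]
    (4,4)@(9, 9): e=[1,5,12] → X
    (5,4)@(11, 9): e=[-25,19,24] → .
    (2,5)@(5, 11): e=[33,-15,0] → .  [on edge]
    (1,6)@(3, 13): e=[39,-21,0] → .  [on edge]
    (0,7)@(1, 15): e=[45,-27,0] → .  [on edge]
  covered (4 px):
    . . . . . . . X .
    . . . . . . X . .
    . . . . . X . . .
    . . . . . . . . .
    . . . . X . . . .
    . . . . . . . . .
    . . . . . . . . .
    . . . . . . . . .
    . . . . . . . . .
    . . . . . . . . .
    . . . . . . . . .
T1:
  2·area = 88
  edge (10, 22)→(13, 5): d=(3,-17) top-left  bias=+0
  edge (13, 5)→(18, 6): d=(5,1) right/bottom  bias=-1
  edge (18, 6)→(10, 22): d=(-8,16) right/bottom  bias=-1
    (1,1)@(3, 3): e=[-176,0,264] → .  [on edge]
    (6,2)@(13, 5): e=[0,0,88] → .  [on edge]
    (6,3)@(13, 7): e=[6,10,72] → X
    (7,3)@(15, 7): e=[40,8,40] → X
    (8,3)@(17, 7): e=[74,6,8] → X
    (6,4)@(13, 9): e=[12,20,56] → X
    (8,4)@(17, 9): e=[80,16,-8] → .
    (6,5)@(13, 11): e=[18,30,40] → X
    (8,5)@(17, 11): e=[86,26,-24] → .
    (6,6)@(13, 13): e=[24,40,24] → X
    (7,6)@(15, 13): e=[58,38,-8] → .
    (6,7)@(13, 15): e=[30,50,8] → X
  covered (11 px):
    . . . . . . . . .
    . . . . . . . . .
    . . . . . . . . .
    . . . . . . X X X
    . . . . . . X X .
    . . . . . . X X .
    . . . . . . X . .
    . . . . . . X . .
    . . . . . X . . .
    . . . . . X . . .
    . . . . . . . . .
T2:
  2·area = 2  (B↔C swapped to make it positive)
  edge (11, 7)→(10, 20): d=(-1,13) right/bottom  bias=-1
  edge (10, 20)→(10, 18): d=(0,-2) top-left  bias=+0
  edge (10, 18)→(11, 7): d=(1,-11) top-left  bias=+0
    (5,3)@(11, 7): e=[0,2,0] → .  [on edge]
  covered (0 px):
    . . . . . . . . .
    . . . . . . . . .
    . . . . . . . . .
    . . . . . . . . .
    . . . . . . . . .
    . . . . . . . . .
    . . . . . . . . .
    . . . . . . . . .
    . . . . . . . . .
    . . . . . . . . .
    . . . . . . . . .

Final: [[7,0],[6,1],[5,2],[4,4]]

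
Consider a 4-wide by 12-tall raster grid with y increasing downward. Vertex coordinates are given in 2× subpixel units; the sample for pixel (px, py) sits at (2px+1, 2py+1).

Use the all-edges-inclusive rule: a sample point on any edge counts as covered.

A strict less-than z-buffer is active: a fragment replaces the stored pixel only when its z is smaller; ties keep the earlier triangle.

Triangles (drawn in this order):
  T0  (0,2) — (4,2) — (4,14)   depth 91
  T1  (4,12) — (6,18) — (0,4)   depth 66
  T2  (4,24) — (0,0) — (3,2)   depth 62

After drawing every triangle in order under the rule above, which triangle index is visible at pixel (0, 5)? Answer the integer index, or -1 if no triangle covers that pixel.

T0:
  2·area = 48
  edge (0, 2)→(4, 2): d=(4,0) inclusive
  edge (4, 2)→(4, 14): d=(0,12) inclusive
  edge (4, 14)→(0, 2): d=(-4,-12) inclusive
    (0,1)@(1, 3): e=[4,36,8] → X
    (1,1)@(3, 3): e=[4,12,32] → X
    (2,1)@(5, 3): e=[4,-12,56] → .
    (0,2)@(1, 5): e=[12,36,0] → X  [on edge]
    (2,2)@(5, 5): e=[12,-12,48] → .
    (0,3)@(1, 7): e=[20,36,-8] → .
    (1,3)@(3, 7): e=[20,12,16] → X
    (2,3)@(5, 7): e=[20,-12,40] → .
    (1,4)@(3, 9): e=[28,12,8] → X
    (2,4)@(5, 9): e=[28,-12,32] → .
    (1,5)@(3, 11): e=[36,12,0] → X  [on edge]
    (2,5)@(5, 11): e=[36,-12,24] → .
    (2,8)@(5, 17): e=[60,-12,0] → .  [on edge]
    (3,11)@(7, 23): e=[84,-36,0] → .  [on edge]
  covered (7 px):
    . . . .
    X X . .
    X X . .
    . X . .
    . X . .
    . X . .
    . . . .
    . . . .
    . . . .
    . . . .
    . . . .
    . . . .
T1:
  2·area = 8
  edge (4, 12)→(6, 18): d=(2,6) inclusive
  edge (6, 18)→(0, 4): d=(-6,-14) inclusive
  edge (0, 4)→(4, 12): d=(4,8) inclusive
    (0,1)@(1, 3): e=[0,20,-12] → .  [on edge]
    (1,4)@(3, 9): e=[0,12,-4] → .  [on edge]
    (1,5)@(3, 11): e=[4,0,4] → X  [on edge]
    (2,5)@(5, 11): e=[-8,28,-12] → .
    (1,6)@(3, 13): e=[8,-12,12] → .
    (2,7)@(5, 15): e=[0,4,4] → X  [on edge]
    (3,7)@(7, 15): e=[-12,32,-12] → .
    (2,8)@(5, 17): e=[4,-8,12] → .
    (3,10)@(7, 21): e=[0,-4,12] → .  [on edge]
  covered (2 px):
    . . . .
    . . . .
    . . . .
    . . . .
    . . . .
    . X . .
    . . . .
    . . X .
    . . . .
    . . . .
    . . . .
    . . . .
T2:
  2·area = 64
  edge (4, 24)→(0, 0): d=(-4,-24) inclusive
  edge (0, 0)→(3, 2): d=(3,2) inclusive
  edge (3, 2)→(4, 24): d=(1,22) inclusive
    (0,0)@(1, 1): e=[20,1,43] → X
    (1,0)@(3, 1): e=[68,-3,-1] → .
    (0,1)@(1, 3): e=[12,7,45] → X
    (1,1)@(3, 3): e=[60,3,1] → X
    (2,1)@(5, 3): e=[108,-1,-43] → .
    (0,2)@(1, 5): e=[4,13,47] → X
    (2,2)@(5, 5): e=[100,5,-41] → .
    (0,3)@(1, 7): e=[-4,19,49] → .
    (1,3)@(3, 7): e=[44,15,5] → X
    (2,3)@(5, 7): e=[92,11,-39] → .
    (1,4)@(3, 9): e=[36,21,7] → X
    (2,4)@(5, 9): e=[84,17,-37] → .
  covered (11 px):
    X . . .
    X X . .
    X X . .
    . X . .
    . X . .
    . X . .
    . X . .
    . X . .
    . X . .
    . . . .
    . . . .
    . . . .

Z-buffer (winner per pixel, '.' = empty):
  2 . . .
  2 2 . .
  2 2 . .
  . 2 . .
  . 2 . .
  . 2 . .
  . 2 . .
  . 2 1 .
  . 2 . .
  . . . .
  . . . .
  . . . .

Result: -1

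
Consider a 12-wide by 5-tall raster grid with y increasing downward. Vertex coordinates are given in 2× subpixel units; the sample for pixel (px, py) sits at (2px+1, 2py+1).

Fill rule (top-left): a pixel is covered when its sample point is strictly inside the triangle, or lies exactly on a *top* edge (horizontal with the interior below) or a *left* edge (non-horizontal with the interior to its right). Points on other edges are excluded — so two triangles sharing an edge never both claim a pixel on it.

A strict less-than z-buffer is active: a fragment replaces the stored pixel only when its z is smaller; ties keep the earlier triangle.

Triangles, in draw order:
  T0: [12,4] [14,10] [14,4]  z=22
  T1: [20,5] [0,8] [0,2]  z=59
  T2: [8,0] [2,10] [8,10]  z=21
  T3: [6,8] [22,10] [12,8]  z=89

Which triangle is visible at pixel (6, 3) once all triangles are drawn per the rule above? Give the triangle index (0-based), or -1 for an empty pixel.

T0:
  2·area = 12  (B↔C swapped to make it positive)
  edge (12, 4)→(14, 4): d=(2,0) top-left  bias=+0
  edge (14, 4)→(14, 10): d=(0,6) right/bottom  bias=-1
  edge (14, 10)→(12, 4): d=(-2,-6) top-left  bias=+0
    (5,0)@(11, 1): e=[-6,18,0] → ·  [on edge]
    (6,2)@(13, 5): e=[2,6,4] → █
    (7,2)@(15, 5): e=[2,-6,16] → ·
    (6,3)@(13, 7): e=[6,6,0] → █  [on edge]
    (7,3)@(15, 7): e=[6,-6,12] → ·
    (6,4)@(13, 9): e=[10,6,-4] → ·
  covered (2 px):
    · · · · · · · · · · · ·
    · · · · · · · · · · · ·
    · · · · · · █ · · · · ·
    · · · · · · █ · · · · ·
    · · · · · · · · · · · ·
T1:
  2·area = 120
  edge (20, 5)→(0, 8): d=(-20,3) right/bottom  bias=-1
  edge (0, 8)→(0, 2): d=(0,-6) top-left  bias=+0
  edge (0, 2)→(20, 5): d=(20,3) right/bottom  bias=-1
    (0,1)@(1, 3): e=[97,6,17] → █
    (1,1)@(3, 3): e=[91,18,11] → █
    (2,1)@(5, 3): e=[85,30,5] → █
    (3,1)@(7, 3): e=[79,42,-1] → ·
    (0,2)@(1, 5): e=[57,6,57] → █
    (3,2)@(7, 5): e=[39,42,39] → █
    (4,2)@(9, 5): e=[33,54,33] → █
    (5,2)@(11, 5): e=[27,66,27] → █
    (6,2)@(13, 5): e=[21,78,21] → █
    (7,2)@(15, 5): e=[15,90,15] → █
    (8,2)@(17, 5): e=[9,102,9] → █
    (9,2)@(19, 5): e=[3,114,3] → █
  covered (16 px):
    · · · · · · · · · · · ·
    █ █ █ · · · · · · · · ·
    █ █ █ █ █ █ █ █ █ █ · ·
    █ █ █ · · · · · · · · ·
    · · · · · · · · · · · ·
T2:
  2·area = 60  (B↔C swapped to make it positive)
  edge (8, 0)→(8, 10): d=(0,10) right/bottom  bias=-1
  edge (8, 10)→(2, 10): d=(-6,0) right/bottom  bias=-1
  edge (2, 10)→(8, 0): d=(6,-10) top-left  bias=+0
    (3,1)@(7, 3): e=[10,42,8] → █
    (4,1)@(9, 3): e=[-10,42,28] → ·
    (2,2)@(5, 5): e=[30,30,0] → █  [on edge]
    (4,2)@(9, 5): e=[-10,30,40] → ·
    (2,3)@(5, 7): e=[30,18,12] → █
    (4,3)@(9, 7): e=[-10,18,52] → ·
    (1,4)@(3, 9): e=[50,6,4] → █
    (4,4)@(9, 9): e=[-10,6,64] → ·
  covered (8 px):
    · · · · · · · · · · · ·
    · · · █ · · · · · · · ·
    · · █ █ · · · · · · · ·
    · · █ █ · · · · · · · ·
    · █ █ █ · · · · · · · ·
T3:
  2·area = 12  (B↔C swapped to make it positive)
  edge (6, 8)→(12, 8): d=(6,0) top-left  bias=+0
  edge (12, 8)→(22, 10): d=(10,2) right/bottom  bias=-1
  edge (22, 10)→(6, 8): d=(-16,-2) top-left  bias=+0
    (3,3)@(7, 7): e=[-6,0,18] → ·  [on edge]
    (7,4)@(15, 9): e=[6,4,2] → █
    (8,4)@(17, 9): e=[6,0,6] → ·  [on edge]
  covered (1 px):
    · · · · · · · · · · · ·
    · · · · · · · · · · · ·
    · · · · · · · · · · · ·
    · · · · · · · · · · · ·
    · · · · · · · █ · · · ·

Z-buffer (winner per pixel, '.' = empty):
  . . . . . . . . . . . .
  1 1 1 2 . . . . . . . .
  1 1 2 2 1 1 0 1 1 1 . .
  1 1 2 2 . . 0 . . . . .
  . 2 2 2 . . . 3 . . . .

Answer: 0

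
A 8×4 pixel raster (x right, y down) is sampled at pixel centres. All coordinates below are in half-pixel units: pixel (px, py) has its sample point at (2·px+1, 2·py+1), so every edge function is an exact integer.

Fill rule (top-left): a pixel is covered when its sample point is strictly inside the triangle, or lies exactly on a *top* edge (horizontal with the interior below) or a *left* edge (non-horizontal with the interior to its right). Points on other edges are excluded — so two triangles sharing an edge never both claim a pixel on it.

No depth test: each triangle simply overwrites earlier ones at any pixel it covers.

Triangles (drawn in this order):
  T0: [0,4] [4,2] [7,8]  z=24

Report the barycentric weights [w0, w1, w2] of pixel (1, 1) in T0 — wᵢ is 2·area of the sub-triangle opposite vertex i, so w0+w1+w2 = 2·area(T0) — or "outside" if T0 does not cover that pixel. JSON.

T0:
  2·area = 30
  edge (0, 4)→(4, 2): d=(4,-2) top-left  bias=+0
  edge (4, 2)→(7, 8): d=(3,6) right/bottom  bias=-1
  edge (7, 8)→(0, 4): d=(-7,-4) top-left  bias=+0
    (1,1)@(3, 3): e=[2,9,19] → X
    (2,1)@(5, 3): e=[6,-3,27] → .
    (1,2)@(3, 5): e=[10,15,5] → X
    (2,2)@(5, 5): e=[14,3,13] → X
    (3,2)@(7, 5): e=[18,-9,21] → .
    (1,3)@(3, 7): e=[18,21,-9] → .
    (2,3)@(5, 7): e=[22,9,-1] → .
  covered (3 px):
    . . . . . . . .
    . X . . . . . .
    . X X . . . . .
    . . . . . . . .

Answer: [9,19,2]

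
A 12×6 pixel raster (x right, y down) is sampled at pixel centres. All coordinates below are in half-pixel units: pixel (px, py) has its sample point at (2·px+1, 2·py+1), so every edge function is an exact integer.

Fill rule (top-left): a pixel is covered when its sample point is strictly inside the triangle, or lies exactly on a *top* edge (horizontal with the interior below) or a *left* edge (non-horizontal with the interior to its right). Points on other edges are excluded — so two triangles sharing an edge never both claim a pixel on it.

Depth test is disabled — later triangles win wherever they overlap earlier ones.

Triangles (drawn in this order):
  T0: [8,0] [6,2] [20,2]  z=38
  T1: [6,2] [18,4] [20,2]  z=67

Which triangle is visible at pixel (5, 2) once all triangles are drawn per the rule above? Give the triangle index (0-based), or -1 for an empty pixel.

T0:
  2·area = 28  (B↔C swapped to make it positive)
  edge (8, 0)→(20, 2): d=(12,2) right/bottom  bias=-1
  edge (20, 2)→(6, 2): d=(-14,0) right/bottom  bias=-1
  edge (6, 2)→(8, 0): d=(2,-2) top-left  bias=+0
    (3,0)@(7, 1): e=[14,14,0] → █  [on edge]
    (4,0)@(9, 1): e=[10,14,4] → █
    (5,0)@(11, 1): e=[6,14,8] → █
    (6,0)@(13, 1): e=[2,14,12] → █
    (7,0)@(15, 1): e=[-2,14,16] → ·
    (2,1)@(5, 3): e=[42,-14,0] → ·  [on edge]
    (3,1)@(7, 3): e=[38,-14,4] → ·
    (4,1)@(9, 3): e=[34,-14,8] → ·
    (5,1)@(11, 3): e=[30,-14,12] → ·
    (6,1)@(13, 3): e=[26,-14,16] → ·
    (1,2)@(3, 5): e=[70,-42,0] → ·  [on edge]
    (0,3)@(1, 7): e=[98,-70,0] → ·  [on edge]
  covered (4 px):
    · · · █ █ █ █ · · · · ·
    · · · · · · · · · · · ·
    · · · · · · · · · · · ·
    · · · · · · · · · · · ·
    · · · · · · · · · · · ·
    · · · · · · · · · · · ·
T1:
  2·area = 28  (B↔C swapped to make it positive)
  edge (6, 2)→(20, 2): d=(14,0) top-left  bias=+0
  edge (20, 2)→(18, 4): d=(-2,2) right/bottom  bias=-1
  edge (18, 4)→(6, 2): d=(-12,-2) top-left  bias=+0
    (10,0)@(21, 1): e=[-14,0,42] → ·  [on edge]
    (6,1)@(13, 3): e=[14,12,2] → █
    (7,1)@(15, 3): e=[14,8,6] → █
    (8,1)@(17, 3): e=[14,4,10] → █
    (9,1)@(19, 3): e=[14,0,14] → ·  [on edge]
    (6,2)@(13, 5): e=[42,8,-22] → ·
    (7,2)@(15, 5): e=[42,4,-18] → ·
    (8,2)@(17, 5): e=[42,0,-14] → ·  [on edge]
    (7,3)@(15, 7): e=[70,0,-42] → ·  [on edge]
    (6,4)@(13, 9): e=[98,0,-70] → ·  [on edge]
    (5,5)@(11, 11): e=[126,0,-98] → ·  [on edge]
  covered (3 px):
    · · · · · · · · · · · ·
    · · · · · · █ █ █ · · ·
    · · · · · · · · · · · ·
    · · · · · · · · · · · ·
    · · · · · · · · · · · ·
    · · · · · · · · · · · ·

Z-buffer (winner per pixel, '.' = empty):
  . . . 0 0 0 0 . . . . .
  . . . . . . 1 1 1 . . .
  . . . . . . . . . . . .
  . . . . . . . . . . . .
  . . . . . . . . . . . .
  . . . . . . . . . . . .

Answer: -1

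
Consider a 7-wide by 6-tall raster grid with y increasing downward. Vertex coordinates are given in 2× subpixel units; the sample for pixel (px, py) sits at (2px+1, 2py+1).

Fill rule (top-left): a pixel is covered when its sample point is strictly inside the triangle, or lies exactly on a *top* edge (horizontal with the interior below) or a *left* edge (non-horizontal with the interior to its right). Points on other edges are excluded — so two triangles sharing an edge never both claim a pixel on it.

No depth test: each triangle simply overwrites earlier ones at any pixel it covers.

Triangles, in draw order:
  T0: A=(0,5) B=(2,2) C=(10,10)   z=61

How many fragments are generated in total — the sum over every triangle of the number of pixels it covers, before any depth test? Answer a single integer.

T0:
  2·area = 40
  edge (0, 5)→(2, 2): d=(2,-3) top-left  bias=+0
  edge (2, 2)→(10, 10): d=(8,8) right/bottom  bias=-1
  edge (10, 10)→(0, 5): d=(-10,-5) top-left  bias=+0
    (0,0)@(1, 1): e=[-5,0,45] → .  [on edge]
    (1,1)@(3, 3): e=[5,0,35] → .  [on edge]
    (0,2)@(1, 5): e=[3,32,5] → X
    (1,2)@(3, 5): e=[9,16,15] → X
    (2,2)@(5, 5): e=[15,0,25] → .  [on edge]
    (0,3)@(1, 7): e=[7,48,-15] → .
    (1,3)@(3, 7): e=[13,32,-5] → .
    (2,3)@(5, 7): e=[19,16,5] → X
    (3,3)@(7, 7): e=[25,0,15] → .  [on edge]
    (2,4)@(5, 9): e=[23,32,-15] → .
    (4,4)@(9, 9): e=[35,0,5] → .  [on edge]
    (5,5)@(11, 11): e=[45,0,-5] → .  [on edge]
  covered (3 px):
    . . . . . . .
    . . . . . . .
    X X . . . . .
    . . X . . . .
    . . . . . . .
    . . . . . . .

Final: 3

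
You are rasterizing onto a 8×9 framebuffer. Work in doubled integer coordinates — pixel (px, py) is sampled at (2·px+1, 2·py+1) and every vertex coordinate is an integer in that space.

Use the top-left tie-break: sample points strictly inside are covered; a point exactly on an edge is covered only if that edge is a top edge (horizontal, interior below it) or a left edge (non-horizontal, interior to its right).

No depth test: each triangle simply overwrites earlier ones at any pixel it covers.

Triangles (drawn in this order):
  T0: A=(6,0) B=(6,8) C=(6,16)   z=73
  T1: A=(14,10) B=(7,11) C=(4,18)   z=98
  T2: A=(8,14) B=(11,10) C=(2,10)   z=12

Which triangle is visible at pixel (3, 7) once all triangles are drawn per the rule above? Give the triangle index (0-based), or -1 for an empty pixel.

T0:
  degenerate (2·area = 0) — covers nothing
T1:
  2·area = 46  (B↔C swapped to make it positive)
  edge (14, 10)→(4, 18): d=(-10,8) right/bottom  bias=-1
  edge (4, 18)→(7, 11): d=(3,-7) top-left  bias=+0
  edge (7, 11)→(14, 10): d=(7,-1) top-left  bias=+0
    (3,5)@(7, 11): e=[46,0,0] → █  [on edge]
    (4,5)@(9, 11): e=[30,14,2] → █
    (5,5)@(11, 11): e=[14,28,4] → █
    (6,5)@(13, 11): e=[-2,42,6] → ·
    (3,6)@(7, 13): e=[26,6,14] → █
    (5,6)@(11, 13): e=[-6,34,18] → ·
    (3,7)@(7, 15): e=[6,12,28] → █
    (4,7)@(9, 15): e=[-10,26,30] → ·
    (2,8)@(5, 17): e=[2,4,40] → █
    (3,8)@(7, 17): e=[-14,18,42] → ·
  covered (7 px):
    · · · · · · · ·
    · · · · · · · ·
    · · · · · · · ·
    · · · · · · · ·
    · · · · · · · ·
    · · · █ █ █ · ·
    · · · █ █ · · ·
    · · · █ · · · ·
    · · █ · · · · ·
T2:
  2·area = 36  (B↔C swapped to make it positive)
  edge (8, 14)→(2, 10): d=(-6,-4) top-left  bias=+0
  edge (2, 10)→(11, 10): d=(9,0) top-left  bias=+0
  edge (11, 10)→(8, 14): d=(-3,4) right/bottom  bias=-1
    (2,5)@(5, 11): e=[6,9,21] → █
    (3,5)@(7, 11): e=[14,9,13] → █
    (4,5)@(9, 11): e=[22,9,5] → █
    (5,5)@(11, 11): e=[30,9,-3] → ·
    (2,6)@(5, 13): e=[-6,27,15] → ·
    (3,6)@(7, 13): e=[2,27,7] → █
    (4,6)@(9, 13): e=[10,27,-1] → ·
    (3,7)@(7, 15): e=[-10,45,1] → ·
  covered (4 px):
    · · · · · · · ·
    · · · · · · · ·
    · · · · · · · ·
    · · · · · · · ·
    · · · · · · · ·
    · · █ █ █ · · ·
    · · · █ · · · ·
    · · · · · · · ·
    · · · · · · · ·

Z-buffer (winner per pixel, '.' = empty):
  . . . . . . . .
  . . . . . . . .
  . . . . . . . .
  . . . . . . . .
  . . . . . . . .
  . . 2 2 2 1 . .
  . . . 2 1 . . .
  . . . 1 . . . .
  . . 1 . . . . .

Final: 1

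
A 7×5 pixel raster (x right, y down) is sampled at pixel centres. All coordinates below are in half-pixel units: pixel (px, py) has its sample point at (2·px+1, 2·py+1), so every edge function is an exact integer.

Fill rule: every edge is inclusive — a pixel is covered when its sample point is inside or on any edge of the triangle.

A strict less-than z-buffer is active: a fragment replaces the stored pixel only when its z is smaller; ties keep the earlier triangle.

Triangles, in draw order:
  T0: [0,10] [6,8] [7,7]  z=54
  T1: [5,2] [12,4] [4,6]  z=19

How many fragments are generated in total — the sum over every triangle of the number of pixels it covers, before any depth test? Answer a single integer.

T0:
  2·area = 4  (B↔C swapped to make it positive)
  edge (0, 10)→(7, 7): d=(7,-3) inclusive
  edge (7, 7)→(6, 8): d=(-1,1) inclusive
  edge (6, 8)→(0, 10): d=(-6,2) inclusive
    (6,0)@(13, 1): e=[-24,0,28] → ·  [on edge]
    (5,1)@(11, 3): e=[-16,0,20] → ·  [on edge]
    (4,2)@(9, 5): e=[-8,0,12] → ·  [on edge]
    (3,3)@(7, 7): e=[0,0,4] → #  [on edge]
    (4,3)@(9, 7): e=[6,-2,0] → ·  [on edge]
    (1,4)@(3, 9): e=[2,2,0] → #  [on edge]
    (2,4)@(5, 9): e=[8,0,-4] → ·  [on edge]
    (3,4)@(7, 9): e=[14,-2,-8] → ·
  covered (2 px):
    · · · · · · ·
    · · · · · · ·
    · · · · · · ·
    · · · # · · ·
    · # · · · · ·
T1:
  2·area = 30
  edge (5, 2)→(12, 4): d=(7,2) inclusive
  edge (12, 4)→(4, 6): d=(-8,2) inclusive
  edge (4, 6)→(5, 2): d=(1,-4) inclusive
    (2,1)@(5, 3): e=[7,22,1] → #
    (3,1)@(7, 3): e=[3,18,9] → #
    (4,1)@(9, 3): e=[-1,14,17] → ·
    (2,2)@(5, 5): e=[21,6,3] → #
    (4,2)@(9, 5): e=[13,-2,19] → ·
    (2,3)@(5, 7): e=[35,-10,5] → ·
    (3,3)@(7, 7): e=[31,-14,13] → ·
  covered (4 px):
    · · · · · · ·
    · · # # · · ·
    · · # # · · ·
    · · · · · · ·
    · · · · · · ·

Answer: 6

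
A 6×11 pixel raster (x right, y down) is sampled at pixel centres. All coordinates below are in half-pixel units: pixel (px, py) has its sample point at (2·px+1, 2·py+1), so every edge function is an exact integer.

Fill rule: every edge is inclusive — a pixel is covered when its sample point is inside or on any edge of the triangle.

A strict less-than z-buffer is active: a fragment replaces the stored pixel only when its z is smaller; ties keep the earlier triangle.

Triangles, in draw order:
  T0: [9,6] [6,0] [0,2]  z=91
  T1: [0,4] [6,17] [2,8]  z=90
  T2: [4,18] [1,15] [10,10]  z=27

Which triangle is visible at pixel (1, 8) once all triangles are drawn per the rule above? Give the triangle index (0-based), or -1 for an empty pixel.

T0:
  2·area = 42  (B↔C swapped to make it positive)
  edge (9, 6)→(0, 2): d=(-9,-4) inclusive
  edge (0, 2)→(6, 0): d=(6,-2) inclusive
  edge (6, 0)→(9, 6): d=(3,6) inclusive
    (1,0)@(3, 1): e=[21,0,21] → #  [on edge]
    (2,0)@(5, 1): e=[29,4,9] → #
    (3,0)@(7, 1): e=[37,8,-3] → ·
    (1,1)@(3, 3): e=[3,12,27] → #
    (3,1)@(7, 3): e=[19,20,3] → #
    (4,1)@(9, 3): e=[27,24,-9] → ·
    (1,2)@(3, 5): e=[-15,24,33] → ·
    (2,2)@(5, 5): e=[-7,28,21] → ·
    (3,2)@(7, 5): e=[1,32,9] → #
    (4,2)@(9, 5): e=[9,36,-3] → ·
    (3,3)@(7, 7): e=[-17,44,15] → ·
  covered (6 px):
    · # # · · ·
    · # # # · ·
    · · · # · ·
    · · · · · ·
    · · · · · ·
    · · · · · ·
    · · · · · ·
    · · · · · ·
    · · · · · ·
    · · · · · ·
    · · · · · ·
T1:
  2·area = 2  (B↔C swapped to make it positive)
  edge (0, 4)→(2, 8): d=(2,4) inclusive
  edge (2, 8)→(6, 17): d=(4,9) inclusive
  edge (6, 17)→(0, 4): d=(-6,-13) inclusive
  covered (0 px):
    · · · · · ·
    · · · · · ·
    · · · · · ·
    · · · · · ·
    · · · · · ·
    · · · · · ·
    · · · · · ·
    · · · · · ·
    · · · · · ·
    · · · · · ·
    · · · · · ·
T2:
  2·area = 42
  edge (4, 18)→(1, 15): d=(-3,-3) inclusive
  edge (1, 15)→(10, 10): d=(9,-5) inclusive
  edge (10, 10)→(4, 18): d=(-6,8) inclusive
    (4,5)@(9, 11): e=[36,4,2] → #
    (5,5)@(11, 11): e=[42,14,-14] → ·
    (2,6)@(5, 13): e=[18,2,22] → #
    (3,6)@(7, 13): e=[24,12,6] → #
    (4,6)@(9, 13): e=[30,22,-10] → ·
    (0,7)@(1, 15): e=[0,0,42] → #  [on edge]
    (1,7)@(3, 15): e=[6,10,26] → #
    (3,7)@(7, 15): e=[18,30,-6] → ·
    (0,8)@(1, 17): e=[-6,18,30] → ·
    (1,8)@(3, 17): e=[0,28,14] → #  [on edge]
    (2,8)@(5, 17): e=[6,38,-2] → ·
    (1,9)@(3, 19): e=[-6,46,2] → ·
    (2,9)@(5, 19): e=[0,56,-14] → ·  [on edge]
    (3,10)@(7, 21): e=[0,84,-42] → ·  [on edge]
  covered (7 px):
    · · · · · ·
    · · · · · ·
    · · · · · ·
    · · · · · ·
    · · · · · ·
    · · · · # ·
    · · # # · ·
    # # # · · ·
    · # · · · ·
    · · · · · ·
    · · · · · ·

Z-buffer (winner per pixel, '.' = empty):
  . 0 0 . . .
  . 0 0 0 . .
  . . . 0 . .
  . . . . . .
  . . . . . .
  . . . . 2 .
  . . 2 2 . .
  2 2 2 . . .
  . 2 . . . .
  . . . . . .
  . . . . . .

Result: 2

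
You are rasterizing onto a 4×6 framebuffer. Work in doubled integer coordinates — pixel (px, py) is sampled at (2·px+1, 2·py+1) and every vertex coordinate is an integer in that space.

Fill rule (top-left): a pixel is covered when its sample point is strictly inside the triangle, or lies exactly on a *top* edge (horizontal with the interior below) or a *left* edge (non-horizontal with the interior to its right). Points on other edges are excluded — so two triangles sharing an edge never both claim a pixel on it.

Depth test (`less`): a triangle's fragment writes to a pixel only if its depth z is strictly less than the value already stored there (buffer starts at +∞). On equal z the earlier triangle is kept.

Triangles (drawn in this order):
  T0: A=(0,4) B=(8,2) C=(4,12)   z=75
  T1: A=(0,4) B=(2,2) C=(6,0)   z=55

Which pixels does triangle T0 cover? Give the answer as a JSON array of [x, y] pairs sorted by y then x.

T0:
  2·area = 72
  edge (0, 4)→(8, 2): d=(8,-2) top-left  bias=+0
  edge (8, 2)→(4, 12): d=(-4,10) right/bottom  bias=-1
  edge (4, 12)→(0, 4): d=(-4,-8) top-left  bias=+0
    (2,1)@(5, 3): e=[2,26,44] → X
    (3,1)@(7, 3): e=[6,6,60] → X
    (0,2)@(1, 5): e=[10,58,4] → X
    (1,2)@(3, 5): e=[14,38,20] → X
    (3,2)@(7, 5): e=[22,-2,52] → .
    (0,3)@(1, 7): e=[26,50,-4] → .
    (1,3)@(3, 7): e=[30,30,12] → X
    (3,3)@(7, 7): e=[38,-10,44] → .
    (1,4)@(3, 9): e=[46,22,4] → X
    (3,4)@(7, 9): e=[54,-18,36] → .
    (1,5)@(3, 11): e=[62,14,-4] → .
    (2,5)@(5, 11): e=[66,-6,12] → .
  covered (9 px):
    . . . .
    . . X X
    X X X .
    . X X .
    . X X .
    . . . .
T1:
  2·area = 4
  edge (0, 4)→(2, 2): d=(2,-2) top-left  bias=+0
  edge (2, 2)→(6, 0): d=(4,-2) top-left  bias=+0
  edge (6, 0)→(0, 4): d=(-6,4) right/bottom  bias=-1
    (1,0)@(3, 1): e=[0,-2,6] → .  [on edge]
    (0,1)@(1, 3): e=[0,2,2] → X  [on edge]
    (1,1)@(3, 3): e=[4,6,-6] → .
    (0,2)@(1, 5): e=[4,10,-10] → .
  covered (1 px):
    . . . .
    X . . .
    . . . .
    . . . .
    . . . .
    . . . .

Final: [[2,1],[3,1],[0,2],[1,2],[2,2],[1,3],[2,3],[1,4],[2,4]]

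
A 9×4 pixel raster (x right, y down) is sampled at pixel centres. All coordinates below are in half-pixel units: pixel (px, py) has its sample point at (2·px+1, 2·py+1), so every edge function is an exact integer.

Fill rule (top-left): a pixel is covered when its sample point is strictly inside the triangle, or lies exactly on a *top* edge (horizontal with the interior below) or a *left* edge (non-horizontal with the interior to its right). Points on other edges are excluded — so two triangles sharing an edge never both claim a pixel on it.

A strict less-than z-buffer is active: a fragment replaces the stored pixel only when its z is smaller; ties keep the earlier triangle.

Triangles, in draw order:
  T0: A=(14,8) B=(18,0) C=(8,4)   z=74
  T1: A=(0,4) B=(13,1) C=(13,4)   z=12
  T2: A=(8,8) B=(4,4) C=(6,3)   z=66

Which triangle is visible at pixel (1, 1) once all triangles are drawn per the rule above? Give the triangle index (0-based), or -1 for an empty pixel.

T0:
  2·area = 64  (B↔C swapped to make it positive)
  edge (14, 8)→(8, 4): d=(-6,-4) top-left  bias=+0
  edge (8, 4)→(18, 0): d=(10,-4) top-left  bias=+0
  edge (18, 0)→(14, 8): d=(-4,8) right/bottom  bias=-1
    (8,0)@(17, 1): e=[54,6,4] → X
    (5,1)@(11, 3): e=[18,2,44] → X
    (6,1)@(13, 3): e=[26,10,28] → X
    (7,1)@(15, 3): e=[34,18,12] → X
    (8,1)@(17, 3): e=[42,26,-4] → .
    (5,2)@(11, 5): e=[6,22,36] → X
    (8,2)@(17, 5): e=[30,46,-12] → .
    (5,3)@(11, 7): e=[-6,42,28] → .
    (6,3)@(13, 7): e=[2,50,12] → X
    (7,3)@(15, 7): e=[10,58,-4] → .
  covered (8 px):
    . . . . . . . . X
    . . . . . X X X .
    . . . . . X X X .
    . . . . . . X . .
T1:
  2·area = 39
  edge (0, 4)→(13, 1): d=(13,-3) top-left  bias=+0
  edge (13, 1)→(13, 4): d=(0,3) right/bottom  bias=-1
  edge (13, 4)→(0, 4): d=(-13,0) right/bottom  bias=-1
    (6,0)@(13, 1): e=[0,0,39] → .  [on edge]
    (2,1)@(5, 3): e=[2,24,13] → X
    (3,1)@(7, 3): e=[8,18,13] → X
    (4,1)@(9, 3): e=[14,12,13] → X
    (5,1)@(11, 3): e=[20,6,13] → X
    (6,1)@(13, 3): e=[26,0,13] → .  [on edge]
    (2,2)@(5, 5): e=[28,24,-13] → .
    (3,2)@(7, 5): e=[34,18,-13] → .
    (4,2)@(9, 5): e=[40,12,-13] → .
    (5,2)@(11, 5): e=[46,6,-13] → .
    (6,2)@(13, 5): e=[52,0,-13] → .  [on edge]
    (6,3)@(13, 7): e=[78,0,-39] → .  [on edge]
  covered (4 px):
    . . . . . . . . .
    . . X X X X . . .
    . . . . . . . . .
    . . . . . . . . .
T2:
  2·area = 12
  edge (8, 8)→(4, 4): d=(-4,-4) top-left  bias=+0
  edge (4, 4)→(6, 3): d=(2,-1) top-left  bias=+0
  edge (6, 3)→(8, 8): d=(2,5) right/bottom  bias=-1
    (0,0)@(1, 1): e=[0,-9,21] → .  [on edge]
    (1,1)@(3, 3): e=[0,-3,15] → .  [on edge]
    (2,2)@(5, 5): e=[0,3,9] → X  [on edge]
    (3,2)@(7, 5): e=[8,5,-1] → .
    (2,3)@(5, 7): e=[-8,7,13] → .
    (3,3)@(7, 7): e=[0,9,3] → X  [on edge]
    (4,3)@(9, 7): e=[8,11,-7] → .
  covered (2 px):
    . . . . . . . . .
    . . . . . . . . .
    . . X . . . . . .
    . . . X . . . . .

Z-buffer (winner per pixel, '.' = empty):
  . . . . . . . . 0
  . . 1 1 1 1 0 0 .
  . . 2 . . 0 0 0 .
  . . . 2 . . 0 . .

Result: -1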